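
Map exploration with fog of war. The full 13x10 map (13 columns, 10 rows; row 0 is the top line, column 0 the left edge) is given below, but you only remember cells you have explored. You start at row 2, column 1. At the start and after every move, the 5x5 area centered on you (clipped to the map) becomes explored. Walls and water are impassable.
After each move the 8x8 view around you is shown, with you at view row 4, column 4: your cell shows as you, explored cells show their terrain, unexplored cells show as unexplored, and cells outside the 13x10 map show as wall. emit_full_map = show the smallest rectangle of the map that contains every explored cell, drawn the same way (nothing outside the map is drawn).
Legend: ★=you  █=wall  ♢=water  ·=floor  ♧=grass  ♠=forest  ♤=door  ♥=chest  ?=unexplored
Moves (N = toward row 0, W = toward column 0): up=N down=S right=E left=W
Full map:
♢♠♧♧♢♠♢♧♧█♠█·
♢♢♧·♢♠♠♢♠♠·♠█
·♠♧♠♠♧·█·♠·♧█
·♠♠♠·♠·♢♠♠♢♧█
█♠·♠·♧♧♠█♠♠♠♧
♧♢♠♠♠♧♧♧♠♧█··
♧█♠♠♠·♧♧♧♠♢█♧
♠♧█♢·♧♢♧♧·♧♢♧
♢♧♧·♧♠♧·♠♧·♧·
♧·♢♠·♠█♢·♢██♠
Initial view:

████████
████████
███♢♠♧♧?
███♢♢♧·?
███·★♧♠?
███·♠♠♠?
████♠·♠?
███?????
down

████████
███♢♠♧♧?
███♢♢♧·?
███·♠♧♠?
███·★♠♠?
████♠·♠?
███♧♢♠♠?
███?????

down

███♢♠♧♧?
███♢♢♧·?
███·♠♧♠?
███·♠♠♠?
████★·♠?
███♧♢♠♠?
███♧█♠♠?
███?????

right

██♢♠♧♧??
██♢♢♧·??
██·♠♧♠♠?
██·♠♠♠·?
███♠★♠·?
██♧♢♠♠♠?
██♧█♠♠♠?
██??????

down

██♢♢♧·??
██·♠♧♠♠?
██·♠♠♠·?
███♠·♠·?
██♧♢★♠♠?
██♧█♠♠♠?
██♠♧█♢·?
██??????

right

█♢♢♧·???
█·♠♧♠♠??
█·♠♠♠·♠?
██♠·♠·♧?
█♧♢♠★♠♧?
█♧█♠♠♠·?
█♠♧█♢·♧?
█???????

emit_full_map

♢♠♧♧??
♢♢♧·??
·♠♧♠♠?
·♠♠♠·♠
█♠·♠·♧
♧♢♠★♠♧
♧█♠♠♠·
♠♧█♢·♧

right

♢♢♧·????
·♠♧♠♠???
·♠♠♠·♠·?
█♠·♠·♧♧?
♧♢♠♠★♧♧?
♧█♠♠♠·♧?
♠♧█♢·♧♢?
????????

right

♢♧·?????
♠♧♠♠????
♠♠♠·♠·♢?
♠·♠·♧♧♠?
♢♠♠♠★♧♧?
█♠♠♠·♧♧?
♧█♢·♧♢♧?
????????

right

♧·??????
♧♠♠?????
♠♠·♠·♢♠?
·♠·♧♧♠█?
♠♠♠♧★♧♠?
♠♠♠·♧♧♧?
█♢·♧♢♧♧?
????????

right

·???????
♠♠??????
♠·♠·♢♠♠?
♠·♧♧♠█♠?
♠♠♧♧★♠♧?
♠♠·♧♧♧♠?
♢·♧♢♧♧·?
????????

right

????????
♠???????
·♠·♢♠♠♢?
·♧♧♠█♠♠?
♠♧♧♧★♧█?
♠·♧♧♧♠♢?
·♧♢♧♧·♧?
????????

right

????????
????????
♠·♢♠♠♢♧?
♧♧♠█♠♠♠?
♧♧♧♠★█·?
·♧♧♧♠♢█?
♧♢♧♧·♧♢?
????????

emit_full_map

♢♠♧♧????????
♢♢♧·????????
·♠♧♠♠???????
·♠♠♠·♠·♢♠♠♢♧
█♠·♠·♧♧♠█♠♠♠
♧♢♠♠♠♧♧♧♠★█·
♧█♠♠♠·♧♧♧♠♢█
♠♧█♢·♧♢♧♧·♧♢

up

????????
????????
??█·♠·♧?
♠·♢♠♠♢♧?
♧♧♠█★♠♠?
♧♧♧♠♧█·?
·♧♧♧♠♢█?
♧♢♧♧·♧♢?

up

████████
????????
??♢♠♠·♠?
??█·♠·♧?
♠·♢♠★♢♧?
♧♧♠█♠♠♠?
♧♧♧♠♧█·?
·♧♧♧♠♢█?

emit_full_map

♢♠♧♧????????
♢♢♧·???♢♠♠·♠
·♠♧♠♠??█·♠·♧
·♠♠♠·♠·♢♠★♢♧
█♠·♠·♧♧♠█♠♠♠
♧♢♠♠♠♧♧♧♠♧█·
♧█♠♠♠·♧♧♧♠♢█
♠♧█♢·♧♢♧♧·♧♢


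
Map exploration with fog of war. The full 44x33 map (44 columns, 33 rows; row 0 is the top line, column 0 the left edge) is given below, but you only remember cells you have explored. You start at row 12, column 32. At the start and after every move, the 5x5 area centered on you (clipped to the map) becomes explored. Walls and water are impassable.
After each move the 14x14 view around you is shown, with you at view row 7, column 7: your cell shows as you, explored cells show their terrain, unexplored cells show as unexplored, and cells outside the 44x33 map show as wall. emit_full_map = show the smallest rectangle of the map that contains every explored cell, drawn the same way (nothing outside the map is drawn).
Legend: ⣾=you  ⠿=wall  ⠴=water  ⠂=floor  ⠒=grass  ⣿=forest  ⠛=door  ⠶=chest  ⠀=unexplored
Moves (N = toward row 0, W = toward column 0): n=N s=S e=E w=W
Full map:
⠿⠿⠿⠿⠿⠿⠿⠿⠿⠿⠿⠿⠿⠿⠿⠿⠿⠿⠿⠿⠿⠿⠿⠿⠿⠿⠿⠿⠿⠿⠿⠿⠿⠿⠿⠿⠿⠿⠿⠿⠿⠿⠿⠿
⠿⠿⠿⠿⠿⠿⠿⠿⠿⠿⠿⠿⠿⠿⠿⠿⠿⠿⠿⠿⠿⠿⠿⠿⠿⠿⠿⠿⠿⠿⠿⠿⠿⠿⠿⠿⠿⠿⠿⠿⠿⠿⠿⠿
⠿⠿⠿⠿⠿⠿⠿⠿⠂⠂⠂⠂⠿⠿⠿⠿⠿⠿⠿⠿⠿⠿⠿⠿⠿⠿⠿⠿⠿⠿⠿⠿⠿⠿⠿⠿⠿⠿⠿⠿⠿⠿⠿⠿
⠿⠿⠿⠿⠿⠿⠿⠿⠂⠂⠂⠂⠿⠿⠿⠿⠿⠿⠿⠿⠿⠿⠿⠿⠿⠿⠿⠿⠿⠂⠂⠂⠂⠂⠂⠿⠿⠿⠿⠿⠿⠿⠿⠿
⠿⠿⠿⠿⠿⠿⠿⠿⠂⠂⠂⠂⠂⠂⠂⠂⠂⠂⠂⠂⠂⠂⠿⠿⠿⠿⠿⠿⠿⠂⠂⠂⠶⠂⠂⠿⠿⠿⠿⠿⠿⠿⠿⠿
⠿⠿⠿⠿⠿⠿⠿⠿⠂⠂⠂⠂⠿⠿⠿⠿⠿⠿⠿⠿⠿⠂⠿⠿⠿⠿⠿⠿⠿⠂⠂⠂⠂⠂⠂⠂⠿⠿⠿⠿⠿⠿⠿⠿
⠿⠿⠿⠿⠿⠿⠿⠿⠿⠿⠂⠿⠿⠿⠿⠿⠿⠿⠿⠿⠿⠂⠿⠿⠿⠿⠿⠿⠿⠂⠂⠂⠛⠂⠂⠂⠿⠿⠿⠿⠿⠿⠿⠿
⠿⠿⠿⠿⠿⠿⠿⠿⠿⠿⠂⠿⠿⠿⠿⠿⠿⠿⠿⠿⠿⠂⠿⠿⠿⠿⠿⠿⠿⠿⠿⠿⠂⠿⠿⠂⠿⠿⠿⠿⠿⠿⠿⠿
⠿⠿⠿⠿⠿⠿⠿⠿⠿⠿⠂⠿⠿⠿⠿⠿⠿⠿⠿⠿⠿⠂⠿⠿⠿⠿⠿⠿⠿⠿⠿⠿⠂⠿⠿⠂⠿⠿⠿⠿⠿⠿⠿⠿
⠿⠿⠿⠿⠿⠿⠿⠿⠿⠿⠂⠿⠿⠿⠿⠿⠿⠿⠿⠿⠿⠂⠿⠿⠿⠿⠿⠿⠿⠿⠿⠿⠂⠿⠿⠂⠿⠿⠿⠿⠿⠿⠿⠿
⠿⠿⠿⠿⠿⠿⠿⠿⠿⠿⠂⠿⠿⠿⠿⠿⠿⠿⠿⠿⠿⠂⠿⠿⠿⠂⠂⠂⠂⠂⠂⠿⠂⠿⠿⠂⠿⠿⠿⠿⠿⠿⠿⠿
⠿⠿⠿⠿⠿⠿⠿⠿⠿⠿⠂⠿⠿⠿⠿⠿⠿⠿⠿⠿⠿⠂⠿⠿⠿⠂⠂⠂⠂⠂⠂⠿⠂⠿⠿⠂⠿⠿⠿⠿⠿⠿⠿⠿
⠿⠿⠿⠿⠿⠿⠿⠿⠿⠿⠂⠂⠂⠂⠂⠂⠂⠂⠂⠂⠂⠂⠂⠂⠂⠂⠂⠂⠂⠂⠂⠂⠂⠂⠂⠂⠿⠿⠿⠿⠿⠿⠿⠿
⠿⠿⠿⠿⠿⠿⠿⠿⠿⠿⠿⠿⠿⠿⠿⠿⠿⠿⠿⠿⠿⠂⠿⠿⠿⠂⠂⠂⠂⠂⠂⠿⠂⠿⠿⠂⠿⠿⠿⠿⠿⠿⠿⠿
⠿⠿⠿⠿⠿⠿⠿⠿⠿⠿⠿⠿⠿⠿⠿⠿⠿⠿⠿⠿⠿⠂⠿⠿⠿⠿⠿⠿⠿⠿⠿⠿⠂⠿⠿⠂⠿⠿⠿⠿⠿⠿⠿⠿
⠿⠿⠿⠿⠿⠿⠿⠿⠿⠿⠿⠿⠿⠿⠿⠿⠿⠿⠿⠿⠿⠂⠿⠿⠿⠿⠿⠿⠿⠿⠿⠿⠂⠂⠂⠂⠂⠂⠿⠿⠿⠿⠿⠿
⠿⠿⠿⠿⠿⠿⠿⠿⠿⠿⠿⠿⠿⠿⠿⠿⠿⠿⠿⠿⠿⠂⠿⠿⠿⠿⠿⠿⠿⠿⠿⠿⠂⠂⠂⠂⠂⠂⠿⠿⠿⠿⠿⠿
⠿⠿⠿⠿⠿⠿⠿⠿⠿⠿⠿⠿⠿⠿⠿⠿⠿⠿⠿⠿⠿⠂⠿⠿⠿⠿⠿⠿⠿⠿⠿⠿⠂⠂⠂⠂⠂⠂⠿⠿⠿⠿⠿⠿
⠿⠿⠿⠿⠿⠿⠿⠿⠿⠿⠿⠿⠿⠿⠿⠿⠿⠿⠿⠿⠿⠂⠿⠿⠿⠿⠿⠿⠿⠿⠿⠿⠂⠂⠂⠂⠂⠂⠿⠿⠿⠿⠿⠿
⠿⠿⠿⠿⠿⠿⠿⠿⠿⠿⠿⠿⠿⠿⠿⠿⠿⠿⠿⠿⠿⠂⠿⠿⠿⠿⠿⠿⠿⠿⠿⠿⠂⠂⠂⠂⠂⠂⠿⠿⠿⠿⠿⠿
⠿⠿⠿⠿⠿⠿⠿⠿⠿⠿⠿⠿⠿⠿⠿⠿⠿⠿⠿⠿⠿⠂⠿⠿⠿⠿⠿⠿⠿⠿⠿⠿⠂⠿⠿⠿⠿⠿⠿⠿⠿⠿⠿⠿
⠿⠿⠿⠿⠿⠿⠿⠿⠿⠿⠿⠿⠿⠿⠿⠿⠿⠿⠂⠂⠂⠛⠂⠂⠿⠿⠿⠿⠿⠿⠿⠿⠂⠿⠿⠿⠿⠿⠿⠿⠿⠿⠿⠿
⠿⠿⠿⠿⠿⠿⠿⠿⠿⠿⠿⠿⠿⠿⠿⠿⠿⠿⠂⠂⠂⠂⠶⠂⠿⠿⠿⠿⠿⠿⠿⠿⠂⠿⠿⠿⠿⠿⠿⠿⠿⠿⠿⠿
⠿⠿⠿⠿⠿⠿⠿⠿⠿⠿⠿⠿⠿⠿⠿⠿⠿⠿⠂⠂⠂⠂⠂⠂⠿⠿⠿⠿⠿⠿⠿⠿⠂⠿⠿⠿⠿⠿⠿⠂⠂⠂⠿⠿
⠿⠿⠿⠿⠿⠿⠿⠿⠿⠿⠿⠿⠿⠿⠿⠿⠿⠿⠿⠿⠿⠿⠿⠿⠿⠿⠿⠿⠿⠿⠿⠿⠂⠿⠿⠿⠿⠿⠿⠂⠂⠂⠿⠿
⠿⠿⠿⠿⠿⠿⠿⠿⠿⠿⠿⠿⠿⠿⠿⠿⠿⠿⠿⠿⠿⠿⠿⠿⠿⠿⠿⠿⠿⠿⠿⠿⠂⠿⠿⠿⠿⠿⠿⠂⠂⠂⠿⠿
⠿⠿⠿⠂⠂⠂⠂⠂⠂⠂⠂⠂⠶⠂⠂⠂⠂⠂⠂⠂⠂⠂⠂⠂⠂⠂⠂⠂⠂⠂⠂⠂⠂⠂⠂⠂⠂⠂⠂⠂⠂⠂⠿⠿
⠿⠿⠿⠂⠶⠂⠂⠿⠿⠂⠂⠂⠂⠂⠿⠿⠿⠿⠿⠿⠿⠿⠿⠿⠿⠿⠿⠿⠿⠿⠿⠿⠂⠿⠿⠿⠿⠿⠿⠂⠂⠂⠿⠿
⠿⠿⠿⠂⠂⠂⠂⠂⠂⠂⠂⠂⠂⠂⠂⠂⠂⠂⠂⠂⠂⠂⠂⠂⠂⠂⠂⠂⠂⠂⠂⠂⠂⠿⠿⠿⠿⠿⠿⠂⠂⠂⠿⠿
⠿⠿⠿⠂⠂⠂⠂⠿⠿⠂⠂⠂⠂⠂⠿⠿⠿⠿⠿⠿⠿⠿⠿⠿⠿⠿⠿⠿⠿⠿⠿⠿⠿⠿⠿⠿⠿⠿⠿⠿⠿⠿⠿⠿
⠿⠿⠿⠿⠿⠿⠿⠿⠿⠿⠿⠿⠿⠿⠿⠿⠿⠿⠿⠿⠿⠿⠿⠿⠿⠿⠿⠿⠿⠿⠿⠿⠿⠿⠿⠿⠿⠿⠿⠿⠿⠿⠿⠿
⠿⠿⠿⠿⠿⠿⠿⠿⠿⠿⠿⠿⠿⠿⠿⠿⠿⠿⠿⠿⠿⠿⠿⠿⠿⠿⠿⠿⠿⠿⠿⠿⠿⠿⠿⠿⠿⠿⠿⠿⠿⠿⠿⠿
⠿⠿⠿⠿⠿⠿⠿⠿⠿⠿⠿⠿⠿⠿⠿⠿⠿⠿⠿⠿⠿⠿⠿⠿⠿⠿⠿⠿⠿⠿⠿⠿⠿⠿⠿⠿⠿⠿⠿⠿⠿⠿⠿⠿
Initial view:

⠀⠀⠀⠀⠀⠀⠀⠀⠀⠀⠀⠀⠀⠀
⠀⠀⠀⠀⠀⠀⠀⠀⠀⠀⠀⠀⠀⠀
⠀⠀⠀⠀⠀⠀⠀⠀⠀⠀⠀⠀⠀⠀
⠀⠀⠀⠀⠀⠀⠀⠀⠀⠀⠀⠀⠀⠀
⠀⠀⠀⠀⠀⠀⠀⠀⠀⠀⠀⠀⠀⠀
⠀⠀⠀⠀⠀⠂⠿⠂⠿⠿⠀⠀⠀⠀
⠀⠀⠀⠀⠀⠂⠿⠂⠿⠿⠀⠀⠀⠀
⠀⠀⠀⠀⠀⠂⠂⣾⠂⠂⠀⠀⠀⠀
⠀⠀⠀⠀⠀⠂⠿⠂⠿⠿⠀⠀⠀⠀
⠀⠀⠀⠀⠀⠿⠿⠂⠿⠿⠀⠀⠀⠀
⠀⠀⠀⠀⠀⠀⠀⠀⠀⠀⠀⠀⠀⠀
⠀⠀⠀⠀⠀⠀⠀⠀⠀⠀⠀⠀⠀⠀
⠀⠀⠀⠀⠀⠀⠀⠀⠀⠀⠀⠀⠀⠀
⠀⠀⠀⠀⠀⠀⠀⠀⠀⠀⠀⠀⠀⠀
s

⠀⠀⠀⠀⠀⠀⠀⠀⠀⠀⠀⠀⠀⠀
⠀⠀⠀⠀⠀⠀⠀⠀⠀⠀⠀⠀⠀⠀
⠀⠀⠀⠀⠀⠀⠀⠀⠀⠀⠀⠀⠀⠀
⠀⠀⠀⠀⠀⠀⠀⠀⠀⠀⠀⠀⠀⠀
⠀⠀⠀⠀⠀⠂⠿⠂⠿⠿⠀⠀⠀⠀
⠀⠀⠀⠀⠀⠂⠿⠂⠿⠿⠀⠀⠀⠀
⠀⠀⠀⠀⠀⠂⠂⠂⠂⠂⠀⠀⠀⠀
⠀⠀⠀⠀⠀⠂⠿⣾⠿⠿⠀⠀⠀⠀
⠀⠀⠀⠀⠀⠿⠿⠂⠿⠿⠀⠀⠀⠀
⠀⠀⠀⠀⠀⠿⠿⠂⠂⠂⠀⠀⠀⠀
⠀⠀⠀⠀⠀⠀⠀⠀⠀⠀⠀⠀⠀⠀
⠀⠀⠀⠀⠀⠀⠀⠀⠀⠀⠀⠀⠀⠀
⠀⠀⠀⠀⠀⠀⠀⠀⠀⠀⠀⠀⠀⠀
⠀⠀⠀⠀⠀⠀⠀⠀⠀⠀⠀⠀⠀⠀

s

⠀⠀⠀⠀⠀⠀⠀⠀⠀⠀⠀⠀⠀⠀
⠀⠀⠀⠀⠀⠀⠀⠀⠀⠀⠀⠀⠀⠀
⠀⠀⠀⠀⠀⠀⠀⠀⠀⠀⠀⠀⠀⠀
⠀⠀⠀⠀⠀⠂⠿⠂⠿⠿⠀⠀⠀⠀
⠀⠀⠀⠀⠀⠂⠿⠂⠿⠿⠀⠀⠀⠀
⠀⠀⠀⠀⠀⠂⠂⠂⠂⠂⠀⠀⠀⠀
⠀⠀⠀⠀⠀⠂⠿⠂⠿⠿⠀⠀⠀⠀
⠀⠀⠀⠀⠀⠿⠿⣾⠿⠿⠀⠀⠀⠀
⠀⠀⠀⠀⠀⠿⠿⠂⠂⠂⠀⠀⠀⠀
⠀⠀⠀⠀⠀⠿⠿⠂⠂⠂⠀⠀⠀⠀
⠀⠀⠀⠀⠀⠀⠀⠀⠀⠀⠀⠀⠀⠀
⠀⠀⠀⠀⠀⠀⠀⠀⠀⠀⠀⠀⠀⠀
⠀⠀⠀⠀⠀⠀⠀⠀⠀⠀⠀⠀⠀⠀
⠀⠀⠀⠀⠀⠀⠀⠀⠀⠀⠀⠀⠀⠀

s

⠀⠀⠀⠀⠀⠀⠀⠀⠀⠀⠀⠀⠀⠀
⠀⠀⠀⠀⠀⠀⠀⠀⠀⠀⠀⠀⠀⠀
⠀⠀⠀⠀⠀⠂⠿⠂⠿⠿⠀⠀⠀⠀
⠀⠀⠀⠀⠀⠂⠿⠂⠿⠿⠀⠀⠀⠀
⠀⠀⠀⠀⠀⠂⠂⠂⠂⠂⠀⠀⠀⠀
⠀⠀⠀⠀⠀⠂⠿⠂⠿⠿⠀⠀⠀⠀
⠀⠀⠀⠀⠀⠿⠿⠂⠿⠿⠀⠀⠀⠀
⠀⠀⠀⠀⠀⠿⠿⣾⠂⠂⠀⠀⠀⠀
⠀⠀⠀⠀⠀⠿⠿⠂⠂⠂⠀⠀⠀⠀
⠀⠀⠀⠀⠀⠿⠿⠂⠂⠂⠀⠀⠀⠀
⠀⠀⠀⠀⠀⠀⠀⠀⠀⠀⠀⠀⠀⠀
⠀⠀⠀⠀⠀⠀⠀⠀⠀⠀⠀⠀⠀⠀
⠀⠀⠀⠀⠀⠀⠀⠀⠀⠀⠀⠀⠀⠀
⠀⠀⠀⠀⠀⠀⠀⠀⠀⠀⠀⠀⠀⠀

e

⠀⠀⠀⠀⠀⠀⠀⠀⠀⠀⠀⠀⠀⠀
⠀⠀⠀⠀⠀⠀⠀⠀⠀⠀⠀⠀⠀⠀
⠀⠀⠀⠀⠂⠿⠂⠿⠿⠀⠀⠀⠀⠀
⠀⠀⠀⠀⠂⠿⠂⠿⠿⠀⠀⠀⠀⠀
⠀⠀⠀⠀⠂⠂⠂⠂⠂⠀⠀⠀⠀⠀
⠀⠀⠀⠀⠂⠿⠂⠿⠿⠂⠀⠀⠀⠀
⠀⠀⠀⠀⠿⠿⠂⠿⠿⠂⠀⠀⠀⠀
⠀⠀⠀⠀⠿⠿⠂⣾⠂⠂⠀⠀⠀⠀
⠀⠀⠀⠀⠿⠿⠂⠂⠂⠂⠀⠀⠀⠀
⠀⠀⠀⠀⠿⠿⠂⠂⠂⠂⠀⠀⠀⠀
⠀⠀⠀⠀⠀⠀⠀⠀⠀⠀⠀⠀⠀⠀
⠀⠀⠀⠀⠀⠀⠀⠀⠀⠀⠀⠀⠀⠀
⠀⠀⠀⠀⠀⠀⠀⠀⠀⠀⠀⠀⠀⠀
⠀⠀⠀⠀⠀⠀⠀⠀⠀⠀⠀⠀⠀⠀

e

⠀⠀⠀⠀⠀⠀⠀⠀⠀⠀⠀⠀⠀⠀
⠀⠀⠀⠀⠀⠀⠀⠀⠀⠀⠀⠀⠀⠀
⠀⠀⠀⠂⠿⠂⠿⠿⠀⠀⠀⠀⠀⠀
⠀⠀⠀⠂⠿⠂⠿⠿⠀⠀⠀⠀⠀⠀
⠀⠀⠀⠂⠂⠂⠂⠂⠀⠀⠀⠀⠀⠀
⠀⠀⠀⠂⠿⠂⠿⠿⠂⠿⠀⠀⠀⠀
⠀⠀⠀⠿⠿⠂⠿⠿⠂⠿⠀⠀⠀⠀
⠀⠀⠀⠿⠿⠂⠂⣾⠂⠂⠀⠀⠀⠀
⠀⠀⠀⠿⠿⠂⠂⠂⠂⠂⠀⠀⠀⠀
⠀⠀⠀⠿⠿⠂⠂⠂⠂⠂⠀⠀⠀⠀
⠀⠀⠀⠀⠀⠀⠀⠀⠀⠀⠀⠀⠀⠀
⠀⠀⠀⠀⠀⠀⠀⠀⠀⠀⠀⠀⠀⠀
⠀⠀⠀⠀⠀⠀⠀⠀⠀⠀⠀⠀⠀⠀
⠀⠀⠀⠀⠀⠀⠀⠀⠀⠀⠀⠀⠀⠀

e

⠀⠀⠀⠀⠀⠀⠀⠀⠀⠀⠀⠀⠀⠀
⠀⠀⠀⠀⠀⠀⠀⠀⠀⠀⠀⠀⠀⠀
⠀⠀⠂⠿⠂⠿⠿⠀⠀⠀⠀⠀⠀⠀
⠀⠀⠂⠿⠂⠿⠿⠀⠀⠀⠀⠀⠀⠀
⠀⠀⠂⠂⠂⠂⠂⠀⠀⠀⠀⠀⠀⠀
⠀⠀⠂⠿⠂⠿⠿⠂⠿⠿⠀⠀⠀⠀
⠀⠀⠿⠿⠂⠿⠿⠂⠿⠿⠀⠀⠀⠀
⠀⠀⠿⠿⠂⠂⠂⣾⠂⠂⠀⠀⠀⠀
⠀⠀⠿⠿⠂⠂⠂⠂⠂⠂⠀⠀⠀⠀
⠀⠀⠿⠿⠂⠂⠂⠂⠂⠂⠀⠀⠀⠀
⠀⠀⠀⠀⠀⠀⠀⠀⠀⠀⠀⠀⠀⠀
⠀⠀⠀⠀⠀⠀⠀⠀⠀⠀⠀⠀⠀⠀
⠀⠀⠀⠀⠀⠀⠀⠀⠀⠀⠀⠀⠀⠀
⠀⠀⠀⠀⠀⠀⠀⠀⠀⠀⠀⠀⠀⠀

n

⠀⠀⠀⠀⠀⠀⠀⠀⠀⠀⠀⠀⠀⠀
⠀⠀⠀⠀⠀⠀⠀⠀⠀⠀⠀⠀⠀⠀
⠀⠀⠀⠀⠀⠀⠀⠀⠀⠀⠀⠀⠀⠀
⠀⠀⠂⠿⠂⠿⠿⠀⠀⠀⠀⠀⠀⠀
⠀⠀⠂⠿⠂⠿⠿⠀⠀⠀⠀⠀⠀⠀
⠀⠀⠂⠂⠂⠂⠂⠂⠿⠿⠀⠀⠀⠀
⠀⠀⠂⠿⠂⠿⠿⠂⠿⠿⠀⠀⠀⠀
⠀⠀⠿⠿⠂⠿⠿⣾⠿⠿⠀⠀⠀⠀
⠀⠀⠿⠿⠂⠂⠂⠂⠂⠂⠀⠀⠀⠀
⠀⠀⠿⠿⠂⠂⠂⠂⠂⠂⠀⠀⠀⠀
⠀⠀⠿⠿⠂⠂⠂⠂⠂⠂⠀⠀⠀⠀
⠀⠀⠀⠀⠀⠀⠀⠀⠀⠀⠀⠀⠀⠀
⠀⠀⠀⠀⠀⠀⠀⠀⠀⠀⠀⠀⠀⠀
⠀⠀⠀⠀⠀⠀⠀⠀⠀⠀⠀⠀⠀⠀

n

⠀⠀⠀⠀⠀⠀⠀⠀⠀⠀⠀⠀⠀⠀
⠀⠀⠀⠀⠀⠀⠀⠀⠀⠀⠀⠀⠀⠀
⠀⠀⠀⠀⠀⠀⠀⠀⠀⠀⠀⠀⠀⠀
⠀⠀⠀⠀⠀⠀⠀⠀⠀⠀⠀⠀⠀⠀
⠀⠀⠂⠿⠂⠿⠿⠀⠀⠀⠀⠀⠀⠀
⠀⠀⠂⠿⠂⠿⠿⠂⠿⠿⠀⠀⠀⠀
⠀⠀⠂⠂⠂⠂⠂⠂⠿⠿⠀⠀⠀⠀
⠀⠀⠂⠿⠂⠿⠿⣾⠿⠿⠀⠀⠀⠀
⠀⠀⠿⠿⠂⠿⠿⠂⠿⠿⠀⠀⠀⠀
⠀⠀⠿⠿⠂⠂⠂⠂⠂⠂⠀⠀⠀⠀
⠀⠀⠿⠿⠂⠂⠂⠂⠂⠂⠀⠀⠀⠀
⠀⠀⠿⠿⠂⠂⠂⠂⠂⠂⠀⠀⠀⠀
⠀⠀⠀⠀⠀⠀⠀⠀⠀⠀⠀⠀⠀⠀
⠀⠀⠀⠀⠀⠀⠀⠀⠀⠀⠀⠀⠀⠀

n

⠀⠀⠀⠀⠀⠀⠀⠀⠀⠀⠀⠀⠀⠀
⠀⠀⠀⠀⠀⠀⠀⠀⠀⠀⠀⠀⠀⠀
⠀⠀⠀⠀⠀⠀⠀⠀⠀⠀⠀⠀⠀⠀
⠀⠀⠀⠀⠀⠀⠀⠀⠀⠀⠀⠀⠀⠀
⠀⠀⠀⠀⠀⠀⠀⠀⠀⠀⠀⠀⠀⠀
⠀⠀⠂⠿⠂⠿⠿⠂⠿⠿⠀⠀⠀⠀
⠀⠀⠂⠿⠂⠿⠿⠂⠿⠿⠀⠀⠀⠀
⠀⠀⠂⠂⠂⠂⠂⣾⠿⠿⠀⠀⠀⠀
⠀⠀⠂⠿⠂⠿⠿⠂⠿⠿⠀⠀⠀⠀
⠀⠀⠿⠿⠂⠿⠿⠂⠿⠿⠀⠀⠀⠀
⠀⠀⠿⠿⠂⠂⠂⠂⠂⠂⠀⠀⠀⠀
⠀⠀⠿⠿⠂⠂⠂⠂⠂⠂⠀⠀⠀⠀
⠀⠀⠿⠿⠂⠂⠂⠂⠂⠂⠀⠀⠀⠀
⠀⠀⠀⠀⠀⠀⠀⠀⠀⠀⠀⠀⠀⠀

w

⠀⠀⠀⠀⠀⠀⠀⠀⠀⠀⠀⠀⠀⠀
⠀⠀⠀⠀⠀⠀⠀⠀⠀⠀⠀⠀⠀⠀
⠀⠀⠀⠀⠀⠀⠀⠀⠀⠀⠀⠀⠀⠀
⠀⠀⠀⠀⠀⠀⠀⠀⠀⠀⠀⠀⠀⠀
⠀⠀⠀⠀⠀⠀⠀⠀⠀⠀⠀⠀⠀⠀
⠀⠀⠀⠂⠿⠂⠿⠿⠂⠿⠿⠀⠀⠀
⠀⠀⠀⠂⠿⠂⠿⠿⠂⠿⠿⠀⠀⠀
⠀⠀⠀⠂⠂⠂⠂⣾⠂⠿⠿⠀⠀⠀
⠀⠀⠀⠂⠿⠂⠿⠿⠂⠿⠿⠀⠀⠀
⠀⠀⠀⠿⠿⠂⠿⠿⠂⠿⠿⠀⠀⠀
⠀⠀⠀⠿⠿⠂⠂⠂⠂⠂⠂⠀⠀⠀
⠀⠀⠀⠿⠿⠂⠂⠂⠂⠂⠂⠀⠀⠀
⠀⠀⠀⠿⠿⠂⠂⠂⠂⠂⠂⠀⠀⠀
⠀⠀⠀⠀⠀⠀⠀⠀⠀⠀⠀⠀⠀⠀

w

⠀⠀⠀⠀⠀⠀⠀⠀⠀⠀⠀⠀⠀⠀
⠀⠀⠀⠀⠀⠀⠀⠀⠀⠀⠀⠀⠀⠀
⠀⠀⠀⠀⠀⠀⠀⠀⠀⠀⠀⠀⠀⠀
⠀⠀⠀⠀⠀⠀⠀⠀⠀⠀⠀⠀⠀⠀
⠀⠀⠀⠀⠀⠀⠀⠀⠀⠀⠀⠀⠀⠀
⠀⠀⠀⠀⠂⠿⠂⠿⠿⠂⠿⠿⠀⠀
⠀⠀⠀⠀⠂⠿⠂⠿⠿⠂⠿⠿⠀⠀
⠀⠀⠀⠀⠂⠂⠂⣾⠂⠂⠿⠿⠀⠀
⠀⠀⠀⠀⠂⠿⠂⠿⠿⠂⠿⠿⠀⠀
⠀⠀⠀⠀⠿⠿⠂⠿⠿⠂⠿⠿⠀⠀
⠀⠀⠀⠀⠿⠿⠂⠂⠂⠂⠂⠂⠀⠀
⠀⠀⠀⠀⠿⠿⠂⠂⠂⠂⠂⠂⠀⠀
⠀⠀⠀⠀⠿⠿⠂⠂⠂⠂⠂⠂⠀⠀
⠀⠀⠀⠀⠀⠀⠀⠀⠀⠀⠀⠀⠀⠀

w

⠀⠀⠀⠀⠀⠀⠀⠀⠀⠀⠀⠀⠀⠀
⠀⠀⠀⠀⠀⠀⠀⠀⠀⠀⠀⠀⠀⠀
⠀⠀⠀⠀⠀⠀⠀⠀⠀⠀⠀⠀⠀⠀
⠀⠀⠀⠀⠀⠀⠀⠀⠀⠀⠀⠀⠀⠀
⠀⠀⠀⠀⠀⠀⠀⠀⠀⠀⠀⠀⠀⠀
⠀⠀⠀⠀⠀⠂⠿⠂⠿⠿⠂⠿⠿⠀
⠀⠀⠀⠀⠀⠂⠿⠂⠿⠿⠂⠿⠿⠀
⠀⠀⠀⠀⠀⠂⠂⣾⠂⠂⠂⠿⠿⠀
⠀⠀⠀⠀⠀⠂⠿⠂⠿⠿⠂⠿⠿⠀
⠀⠀⠀⠀⠀⠿⠿⠂⠿⠿⠂⠿⠿⠀
⠀⠀⠀⠀⠀⠿⠿⠂⠂⠂⠂⠂⠂⠀
⠀⠀⠀⠀⠀⠿⠿⠂⠂⠂⠂⠂⠂⠀
⠀⠀⠀⠀⠀⠿⠿⠂⠂⠂⠂⠂⠂⠀
⠀⠀⠀⠀⠀⠀⠀⠀⠀⠀⠀⠀⠀⠀

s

⠀⠀⠀⠀⠀⠀⠀⠀⠀⠀⠀⠀⠀⠀
⠀⠀⠀⠀⠀⠀⠀⠀⠀⠀⠀⠀⠀⠀
⠀⠀⠀⠀⠀⠀⠀⠀⠀⠀⠀⠀⠀⠀
⠀⠀⠀⠀⠀⠀⠀⠀⠀⠀⠀⠀⠀⠀
⠀⠀⠀⠀⠀⠂⠿⠂⠿⠿⠂⠿⠿⠀
⠀⠀⠀⠀⠀⠂⠿⠂⠿⠿⠂⠿⠿⠀
⠀⠀⠀⠀⠀⠂⠂⠂⠂⠂⠂⠿⠿⠀
⠀⠀⠀⠀⠀⠂⠿⣾⠿⠿⠂⠿⠿⠀
⠀⠀⠀⠀⠀⠿⠿⠂⠿⠿⠂⠿⠿⠀
⠀⠀⠀⠀⠀⠿⠿⠂⠂⠂⠂⠂⠂⠀
⠀⠀⠀⠀⠀⠿⠿⠂⠂⠂⠂⠂⠂⠀
⠀⠀⠀⠀⠀⠿⠿⠂⠂⠂⠂⠂⠂⠀
⠀⠀⠀⠀⠀⠀⠀⠀⠀⠀⠀⠀⠀⠀
⠀⠀⠀⠀⠀⠀⠀⠀⠀⠀⠀⠀⠀⠀

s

⠀⠀⠀⠀⠀⠀⠀⠀⠀⠀⠀⠀⠀⠀
⠀⠀⠀⠀⠀⠀⠀⠀⠀⠀⠀⠀⠀⠀
⠀⠀⠀⠀⠀⠀⠀⠀⠀⠀⠀⠀⠀⠀
⠀⠀⠀⠀⠀⠂⠿⠂⠿⠿⠂⠿⠿⠀
⠀⠀⠀⠀⠀⠂⠿⠂⠿⠿⠂⠿⠿⠀
⠀⠀⠀⠀⠀⠂⠂⠂⠂⠂⠂⠿⠿⠀
⠀⠀⠀⠀⠀⠂⠿⠂⠿⠿⠂⠿⠿⠀
⠀⠀⠀⠀⠀⠿⠿⣾⠿⠿⠂⠿⠿⠀
⠀⠀⠀⠀⠀⠿⠿⠂⠂⠂⠂⠂⠂⠀
⠀⠀⠀⠀⠀⠿⠿⠂⠂⠂⠂⠂⠂⠀
⠀⠀⠀⠀⠀⠿⠿⠂⠂⠂⠂⠂⠂⠀
⠀⠀⠀⠀⠀⠀⠀⠀⠀⠀⠀⠀⠀⠀
⠀⠀⠀⠀⠀⠀⠀⠀⠀⠀⠀⠀⠀⠀
⠀⠀⠀⠀⠀⠀⠀⠀⠀⠀⠀⠀⠀⠀

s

⠀⠀⠀⠀⠀⠀⠀⠀⠀⠀⠀⠀⠀⠀
⠀⠀⠀⠀⠀⠀⠀⠀⠀⠀⠀⠀⠀⠀
⠀⠀⠀⠀⠀⠂⠿⠂⠿⠿⠂⠿⠿⠀
⠀⠀⠀⠀⠀⠂⠿⠂⠿⠿⠂⠿⠿⠀
⠀⠀⠀⠀⠀⠂⠂⠂⠂⠂⠂⠿⠿⠀
⠀⠀⠀⠀⠀⠂⠿⠂⠿⠿⠂⠿⠿⠀
⠀⠀⠀⠀⠀⠿⠿⠂⠿⠿⠂⠿⠿⠀
⠀⠀⠀⠀⠀⠿⠿⣾⠂⠂⠂⠂⠂⠀
⠀⠀⠀⠀⠀⠿⠿⠂⠂⠂⠂⠂⠂⠀
⠀⠀⠀⠀⠀⠿⠿⠂⠂⠂⠂⠂⠂⠀
⠀⠀⠀⠀⠀⠀⠀⠀⠀⠀⠀⠀⠀⠀
⠀⠀⠀⠀⠀⠀⠀⠀⠀⠀⠀⠀⠀⠀
⠀⠀⠀⠀⠀⠀⠀⠀⠀⠀⠀⠀⠀⠀
⠀⠀⠀⠀⠀⠀⠀⠀⠀⠀⠀⠀⠀⠀

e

⠀⠀⠀⠀⠀⠀⠀⠀⠀⠀⠀⠀⠀⠀
⠀⠀⠀⠀⠀⠀⠀⠀⠀⠀⠀⠀⠀⠀
⠀⠀⠀⠀⠂⠿⠂⠿⠿⠂⠿⠿⠀⠀
⠀⠀⠀⠀⠂⠿⠂⠿⠿⠂⠿⠿⠀⠀
⠀⠀⠀⠀⠂⠂⠂⠂⠂⠂⠿⠿⠀⠀
⠀⠀⠀⠀⠂⠿⠂⠿⠿⠂⠿⠿⠀⠀
⠀⠀⠀⠀⠿⠿⠂⠿⠿⠂⠿⠿⠀⠀
⠀⠀⠀⠀⠿⠿⠂⣾⠂⠂⠂⠂⠀⠀
⠀⠀⠀⠀⠿⠿⠂⠂⠂⠂⠂⠂⠀⠀
⠀⠀⠀⠀⠿⠿⠂⠂⠂⠂⠂⠂⠀⠀
⠀⠀⠀⠀⠀⠀⠀⠀⠀⠀⠀⠀⠀⠀
⠀⠀⠀⠀⠀⠀⠀⠀⠀⠀⠀⠀⠀⠀
⠀⠀⠀⠀⠀⠀⠀⠀⠀⠀⠀⠀⠀⠀
⠀⠀⠀⠀⠀⠀⠀⠀⠀⠀⠀⠀⠀⠀

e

⠀⠀⠀⠀⠀⠀⠀⠀⠀⠀⠀⠀⠀⠀
⠀⠀⠀⠀⠀⠀⠀⠀⠀⠀⠀⠀⠀⠀
⠀⠀⠀⠂⠿⠂⠿⠿⠂⠿⠿⠀⠀⠀
⠀⠀⠀⠂⠿⠂⠿⠿⠂⠿⠿⠀⠀⠀
⠀⠀⠀⠂⠂⠂⠂⠂⠂⠿⠿⠀⠀⠀
⠀⠀⠀⠂⠿⠂⠿⠿⠂⠿⠿⠀⠀⠀
⠀⠀⠀⠿⠿⠂⠿⠿⠂⠿⠿⠀⠀⠀
⠀⠀⠀⠿⠿⠂⠂⣾⠂⠂⠂⠀⠀⠀
⠀⠀⠀⠿⠿⠂⠂⠂⠂⠂⠂⠀⠀⠀
⠀⠀⠀⠿⠿⠂⠂⠂⠂⠂⠂⠀⠀⠀
⠀⠀⠀⠀⠀⠀⠀⠀⠀⠀⠀⠀⠀⠀
⠀⠀⠀⠀⠀⠀⠀⠀⠀⠀⠀⠀⠀⠀
⠀⠀⠀⠀⠀⠀⠀⠀⠀⠀⠀⠀⠀⠀
⠀⠀⠀⠀⠀⠀⠀⠀⠀⠀⠀⠀⠀⠀

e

⠀⠀⠀⠀⠀⠀⠀⠀⠀⠀⠀⠀⠀⠀
⠀⠀⠀⠀⠀⠀⠀⠀⠀⠀⠀⠀⠀⠀
⠀⠀⠂⠿⠂⠿⠿⠂⠿⠿⠀⠀⠀⠀
⠀⠀⠂⠿⠂⠿⠿⠂⠿⠿⠀⠀⠀⠀
⠀⠀⠂⠂⠂⠂⠂⠂⠿⠿⠀⠀⠀⠀
⠀⠀⠂⠿⠂⠿⠿⠂⠿⠿⠀⠀⠀⠀
⠀⠀⠿⠿⠂⠿⠿⠂⠿⠿⠀⠀⠀⠀
⠀⠀⠿⠿⠂⠂⠂⣾⠂⠂⠀⠀⠀⠀
⠀⠀⠿⠿⠂⠂⠂⠂⠂⠂⠀⠀⠀⠀
⠀⠀⠿⠿⠂⠂⠂⠂⠂⠂⠀⠀⠀⠀
⠀⠀⠀⠀⠀⠀⠀⠀⠀⠀⠀⠀⠀⠀
⠀⠀⠀⠀⠀⠀⠀⠀⠀⠀⠀⠀⠀⠀
⠀⠀⠀⠀⠀⠀⠀⠀⠀⠀⠀⠀⠀⠀
⠀⠀⠀⠀⠀⠀⠀⠀⠀⠀⠀⠀⠀⠀

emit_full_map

⠂⠿⠂⠿⠿⠂⠿⠿
⠂⠿⠂⠿⠿⠂⠿⠿
⠂⠂⠂⠂⠂⠂⠿⠿
⠂⠿⠂⠿⠿⠂⠿⠿
⠿⠿⠂⠿⠿⠂⠿⠿
⠿⠿⠂⠂⠂⣾⠂⠂
⠿⠿⠂⠂⠂⠂⠂⠂
⠿⠿⠂⠂⠂⠂⠂⠂


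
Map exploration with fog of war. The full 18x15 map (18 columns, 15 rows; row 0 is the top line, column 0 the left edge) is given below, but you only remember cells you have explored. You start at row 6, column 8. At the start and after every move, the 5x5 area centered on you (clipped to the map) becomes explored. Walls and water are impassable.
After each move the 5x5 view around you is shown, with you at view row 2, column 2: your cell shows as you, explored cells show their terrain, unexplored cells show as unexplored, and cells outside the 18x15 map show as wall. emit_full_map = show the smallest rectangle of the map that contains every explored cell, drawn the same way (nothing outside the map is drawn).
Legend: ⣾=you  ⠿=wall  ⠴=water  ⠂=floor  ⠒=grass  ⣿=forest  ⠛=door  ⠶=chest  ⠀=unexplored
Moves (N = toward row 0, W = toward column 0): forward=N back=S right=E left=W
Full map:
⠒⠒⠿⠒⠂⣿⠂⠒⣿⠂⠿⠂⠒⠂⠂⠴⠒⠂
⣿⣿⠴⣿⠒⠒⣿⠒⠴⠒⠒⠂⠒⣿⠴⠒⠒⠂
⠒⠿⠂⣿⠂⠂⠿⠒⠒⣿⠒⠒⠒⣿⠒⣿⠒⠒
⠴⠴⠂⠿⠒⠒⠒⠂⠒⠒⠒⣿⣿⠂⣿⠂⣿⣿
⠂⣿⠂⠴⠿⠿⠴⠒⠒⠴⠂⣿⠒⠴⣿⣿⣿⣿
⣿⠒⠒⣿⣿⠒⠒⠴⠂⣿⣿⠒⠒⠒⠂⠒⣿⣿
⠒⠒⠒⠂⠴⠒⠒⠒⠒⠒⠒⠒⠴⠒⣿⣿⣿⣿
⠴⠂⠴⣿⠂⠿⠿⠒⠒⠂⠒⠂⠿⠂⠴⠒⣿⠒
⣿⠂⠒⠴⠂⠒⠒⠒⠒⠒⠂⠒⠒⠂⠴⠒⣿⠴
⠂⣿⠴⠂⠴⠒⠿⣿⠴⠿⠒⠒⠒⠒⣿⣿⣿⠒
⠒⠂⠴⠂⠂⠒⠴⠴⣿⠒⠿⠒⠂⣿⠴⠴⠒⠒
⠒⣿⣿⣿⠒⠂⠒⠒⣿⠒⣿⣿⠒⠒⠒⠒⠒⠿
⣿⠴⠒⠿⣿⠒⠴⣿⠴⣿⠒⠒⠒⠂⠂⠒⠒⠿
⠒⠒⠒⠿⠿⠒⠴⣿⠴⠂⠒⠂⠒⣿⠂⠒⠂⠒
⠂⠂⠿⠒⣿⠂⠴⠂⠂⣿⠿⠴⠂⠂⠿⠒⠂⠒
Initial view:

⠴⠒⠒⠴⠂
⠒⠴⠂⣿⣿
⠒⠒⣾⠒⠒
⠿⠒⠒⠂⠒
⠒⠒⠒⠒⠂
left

⠿⠴⠒⠒⠴
⠒⠒⠴⠂⣿
⠒⠒⣾⠒⠒
⠿⠿⠒⠒⠂
⠒⠒⠒⠒⠒

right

⠴⠒⠒⠴⠂
⠒⠴⠂⣿⣿
⠒⠒⣾⠒⠒
⠿⠒⠒⠂⠒
⠒⠒⠒⠒⠂

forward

⠒⠂⠒⠒⠒
⠴⠒⠒⠴⠂
⠒⠴⣾⣿⣿
⠒⠒⠒⠒⠒
⠿⠒⠒⠂⠒

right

⠂⠒⠒⠒⣿
⠒⠒⠴⠂⣿
⠴⠂⣾⣿⠒
⠒⠒⠒⠒⠒
⠒⠒⠂⠒⠂

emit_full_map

⠀⠒⠂⠒⠒⠒⣿
⠿⠴⠒⠒⠴⠂⣿
⠒⠒⠴⠂⣾⣿⠒
⠒⠒⠒⠒⠒⠒⠒
⠿⠿⠒⠒⠂⠒⠂
⠒⠒⠒⠒⠒⠂⠀

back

⠒⠒⠴⠂⣿
⠴⠂⣿⣿⠒
⠒⠒⣾⠒⠒
⠒⠒⠂⠒⠂
⠒⠒⠒⠂⠒

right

⠒⠴⠂⣿⠒
⠂⣿⣿⠒⠒
⠒⠒⣾⠒⠴
⠒⠂⠒⠂⠿
⠒⠒⠂⠒⠒

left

⠒⠒⠴⠂⣿
⠴⠂⣿⣿⠒
⠒⠒⣾⠒⠒
⠒⠒⠂⠒⠂
⠒⠒⠒⠂⠒

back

⠴⠂⣿⣿⠒
⠒⠒⠒⠒⠒
⠒⠒⣾⠒⠂
⠒⠒⠒⠂⠒
⣿⠴⠿⠒⠒


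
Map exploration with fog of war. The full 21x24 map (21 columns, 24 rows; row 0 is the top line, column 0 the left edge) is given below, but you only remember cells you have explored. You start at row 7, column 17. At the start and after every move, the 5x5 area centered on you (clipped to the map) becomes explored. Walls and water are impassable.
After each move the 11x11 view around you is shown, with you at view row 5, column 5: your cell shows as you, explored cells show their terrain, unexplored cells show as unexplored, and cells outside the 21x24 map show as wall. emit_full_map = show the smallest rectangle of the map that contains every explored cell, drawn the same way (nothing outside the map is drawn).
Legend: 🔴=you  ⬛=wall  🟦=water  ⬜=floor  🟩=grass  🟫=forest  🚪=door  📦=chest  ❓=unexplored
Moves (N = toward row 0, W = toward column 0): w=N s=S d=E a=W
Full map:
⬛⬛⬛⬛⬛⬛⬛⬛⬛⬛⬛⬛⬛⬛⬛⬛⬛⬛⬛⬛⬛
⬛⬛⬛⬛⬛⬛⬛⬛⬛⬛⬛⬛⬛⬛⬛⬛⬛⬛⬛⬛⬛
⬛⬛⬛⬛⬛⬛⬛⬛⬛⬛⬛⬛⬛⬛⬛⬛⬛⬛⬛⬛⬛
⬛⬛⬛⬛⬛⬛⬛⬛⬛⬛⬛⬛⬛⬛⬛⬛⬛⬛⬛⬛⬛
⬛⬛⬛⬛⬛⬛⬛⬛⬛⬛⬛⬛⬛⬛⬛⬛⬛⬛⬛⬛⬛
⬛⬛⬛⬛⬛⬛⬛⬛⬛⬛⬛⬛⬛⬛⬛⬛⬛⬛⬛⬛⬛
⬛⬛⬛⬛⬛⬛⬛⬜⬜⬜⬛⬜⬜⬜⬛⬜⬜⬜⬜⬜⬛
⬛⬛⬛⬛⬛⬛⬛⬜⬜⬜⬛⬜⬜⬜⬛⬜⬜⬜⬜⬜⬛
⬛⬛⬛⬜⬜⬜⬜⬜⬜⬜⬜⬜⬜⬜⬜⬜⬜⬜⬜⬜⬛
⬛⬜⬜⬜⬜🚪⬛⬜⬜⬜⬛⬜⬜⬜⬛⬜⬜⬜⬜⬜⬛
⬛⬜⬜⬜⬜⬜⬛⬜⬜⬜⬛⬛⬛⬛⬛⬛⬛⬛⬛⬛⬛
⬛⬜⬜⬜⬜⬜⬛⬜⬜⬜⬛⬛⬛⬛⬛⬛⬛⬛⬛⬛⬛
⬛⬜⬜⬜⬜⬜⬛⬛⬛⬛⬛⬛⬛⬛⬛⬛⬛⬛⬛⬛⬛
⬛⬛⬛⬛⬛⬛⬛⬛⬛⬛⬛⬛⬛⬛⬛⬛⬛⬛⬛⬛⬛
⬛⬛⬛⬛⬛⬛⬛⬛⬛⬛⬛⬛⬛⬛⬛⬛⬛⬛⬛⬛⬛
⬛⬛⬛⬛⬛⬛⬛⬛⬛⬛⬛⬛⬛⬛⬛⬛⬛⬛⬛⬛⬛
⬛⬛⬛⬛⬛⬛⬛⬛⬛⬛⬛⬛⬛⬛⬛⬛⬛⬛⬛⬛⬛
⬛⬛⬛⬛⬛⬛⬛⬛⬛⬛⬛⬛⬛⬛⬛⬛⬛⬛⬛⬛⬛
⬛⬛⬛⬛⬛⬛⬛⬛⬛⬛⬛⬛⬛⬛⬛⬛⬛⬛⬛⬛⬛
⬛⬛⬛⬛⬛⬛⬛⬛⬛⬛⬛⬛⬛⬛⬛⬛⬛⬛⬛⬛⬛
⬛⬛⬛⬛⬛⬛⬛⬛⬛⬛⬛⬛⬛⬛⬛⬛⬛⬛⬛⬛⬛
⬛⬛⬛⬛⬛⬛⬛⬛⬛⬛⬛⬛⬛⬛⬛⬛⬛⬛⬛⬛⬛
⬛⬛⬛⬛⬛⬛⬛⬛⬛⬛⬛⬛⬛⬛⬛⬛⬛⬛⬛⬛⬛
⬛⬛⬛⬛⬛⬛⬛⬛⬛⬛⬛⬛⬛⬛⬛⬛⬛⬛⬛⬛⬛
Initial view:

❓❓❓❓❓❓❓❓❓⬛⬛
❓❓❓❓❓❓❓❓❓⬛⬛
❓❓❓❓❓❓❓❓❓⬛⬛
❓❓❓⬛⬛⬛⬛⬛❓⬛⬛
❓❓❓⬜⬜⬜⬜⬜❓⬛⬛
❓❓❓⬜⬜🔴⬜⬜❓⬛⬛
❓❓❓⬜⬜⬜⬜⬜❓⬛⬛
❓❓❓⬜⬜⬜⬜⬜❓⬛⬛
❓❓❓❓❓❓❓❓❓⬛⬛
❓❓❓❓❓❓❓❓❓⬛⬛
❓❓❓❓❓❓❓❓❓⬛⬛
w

❓❓❓❓❓❓❓❓❓⬛⬛
❓❓❓❓❓❓❓❓❓⬛⬛
❓❓❓❓❓❓❓❓❓⬛⬛
❓❓❓⬛⬛⬛⬛⬛❓⬛⬛
❓❓❓⬛⬛⬛⬛⬛❓⬛⬛
❓❓❓⬜⬜🔴⬜⬜❓⬛⬛
❓❓❓⬜⬜⬜⬜⬜❓⬛⬛
❓❓❓⬜⬜⬜⬜⬜❓⬛⬛
❓❓❓⬜⬜⬜⬜⬜❓⬛⬛
❓❓❓❓❓❓❓❓❓⬛⬛
❓❓❓❓❓❓❓❓❓⬛⬛

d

❓❓❓❓❓❓❓❓⬛⬛⬛
❓❓❓❓❓❓❓❓⬛⬛⬛
❓❓❓❓❓❓❓❓⬛⬛⬛
❓❓⬛⬛⬛⬛⬛⬛⬛⬛⬛
❓❓⬛⬛⬛⬛⬛⬛⬛⬛⬛
❓❓⬜⬜⬜🔴⬜⬛⬛⬛⬛
❓❓⬜⬜⬜⬜⬜⬛⬛⬛⬛
❓❓⬜⬜⬜⬜⬜⬛⬛⬛⬛
❓❓⬜⬜⬜⬜⬜❓⬛⬛⬛
❓❓❓❓❓❓❓❓⬛⬛⬛
❓❓❓❓❓❓❓❓⬛⬛⬛

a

❓❓❓❓❓❓❓❓❓⬛⬛
❓❓❓❓❓❓❓❓❓⬛⬛
❓❓❓❓❓❓❓❓❓⬛⬛
❓❓❓⬛⬛⬛⬛⬛⬛⬛⬛
❓❓❓⬛⬛⬛⬛⬛⬛⬛⬛
❓❓❓⬜⬜🔴⬜⬜⬛⬛⬛
❓❓❓⬜⬜⬜⬜⬜⬛⬛⬛
❓❓❓⬜⬜⬜⬜⬜⬛⬛⬛
❓❓❓⬜⬜⬜⬜⬜❓⬛⬛
❓❓❓❓❓❓❓❓❓⬛⬛
❓❓❓❓❓❓❓❓❓⬛⬛

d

❓❓❓❓❓❓❓❓⬛⬛⬛
❓❓❓❓❓❓❓❓⬛⬛⬛
❓❓❓❓❓❓❓❓⬛⬛⬛
❓❓⬛⬛⬛⬛⬛⬛⬛⬛⬛
❓❓⬛⬛⬛⬛⬛⬛⬛⬛⬛
❓❓⬜⬜⬜🔴⬜⬛⬛⬛⬛
❓❓⬜⬜⬜⬜⬜⬛⬛⬛⬛
❓❓⬜⬜⬜⬜⬜⬛⬛⬛⬛
❓❓⬜⬜⬜⬜⬜❓⬛⬛⬛
❓❓❓❓❓❓❓❓⬛⬛⬛
❓❓❓❓❓❓❓❓⬛⬛⬛

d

❓❓❓❓❓❓❓⬛⬛⬛⬛
❓❓❓❓❓❓❓⬛⬛⬛⬛
❓❓❓❓❓❓❓⬛⬛⬛⬛
❓⬛⬛⬛⬛⬛⬛⬛⬛⬛⬛
❓⬛⬛⬛⬛⬛⬛⬛⬛⬛⬛
❓⬜⬜⬜⬜🔴⬛⬛⬛⬛⬛
❓⬜⬜⬜⬜⬜⬛⬛⬛⬛⬛
❓⬜⬜⬜⬜⬜⬛⬛⬛⬛⬛
❓⬜⬜⬜⬜⬜❓⬛⬛⬛⬛
❓❓❓❓❓❓❓⬛⬛⬛⬛
❓❓❓❓❓❓❓⬛⬛⬛⬛


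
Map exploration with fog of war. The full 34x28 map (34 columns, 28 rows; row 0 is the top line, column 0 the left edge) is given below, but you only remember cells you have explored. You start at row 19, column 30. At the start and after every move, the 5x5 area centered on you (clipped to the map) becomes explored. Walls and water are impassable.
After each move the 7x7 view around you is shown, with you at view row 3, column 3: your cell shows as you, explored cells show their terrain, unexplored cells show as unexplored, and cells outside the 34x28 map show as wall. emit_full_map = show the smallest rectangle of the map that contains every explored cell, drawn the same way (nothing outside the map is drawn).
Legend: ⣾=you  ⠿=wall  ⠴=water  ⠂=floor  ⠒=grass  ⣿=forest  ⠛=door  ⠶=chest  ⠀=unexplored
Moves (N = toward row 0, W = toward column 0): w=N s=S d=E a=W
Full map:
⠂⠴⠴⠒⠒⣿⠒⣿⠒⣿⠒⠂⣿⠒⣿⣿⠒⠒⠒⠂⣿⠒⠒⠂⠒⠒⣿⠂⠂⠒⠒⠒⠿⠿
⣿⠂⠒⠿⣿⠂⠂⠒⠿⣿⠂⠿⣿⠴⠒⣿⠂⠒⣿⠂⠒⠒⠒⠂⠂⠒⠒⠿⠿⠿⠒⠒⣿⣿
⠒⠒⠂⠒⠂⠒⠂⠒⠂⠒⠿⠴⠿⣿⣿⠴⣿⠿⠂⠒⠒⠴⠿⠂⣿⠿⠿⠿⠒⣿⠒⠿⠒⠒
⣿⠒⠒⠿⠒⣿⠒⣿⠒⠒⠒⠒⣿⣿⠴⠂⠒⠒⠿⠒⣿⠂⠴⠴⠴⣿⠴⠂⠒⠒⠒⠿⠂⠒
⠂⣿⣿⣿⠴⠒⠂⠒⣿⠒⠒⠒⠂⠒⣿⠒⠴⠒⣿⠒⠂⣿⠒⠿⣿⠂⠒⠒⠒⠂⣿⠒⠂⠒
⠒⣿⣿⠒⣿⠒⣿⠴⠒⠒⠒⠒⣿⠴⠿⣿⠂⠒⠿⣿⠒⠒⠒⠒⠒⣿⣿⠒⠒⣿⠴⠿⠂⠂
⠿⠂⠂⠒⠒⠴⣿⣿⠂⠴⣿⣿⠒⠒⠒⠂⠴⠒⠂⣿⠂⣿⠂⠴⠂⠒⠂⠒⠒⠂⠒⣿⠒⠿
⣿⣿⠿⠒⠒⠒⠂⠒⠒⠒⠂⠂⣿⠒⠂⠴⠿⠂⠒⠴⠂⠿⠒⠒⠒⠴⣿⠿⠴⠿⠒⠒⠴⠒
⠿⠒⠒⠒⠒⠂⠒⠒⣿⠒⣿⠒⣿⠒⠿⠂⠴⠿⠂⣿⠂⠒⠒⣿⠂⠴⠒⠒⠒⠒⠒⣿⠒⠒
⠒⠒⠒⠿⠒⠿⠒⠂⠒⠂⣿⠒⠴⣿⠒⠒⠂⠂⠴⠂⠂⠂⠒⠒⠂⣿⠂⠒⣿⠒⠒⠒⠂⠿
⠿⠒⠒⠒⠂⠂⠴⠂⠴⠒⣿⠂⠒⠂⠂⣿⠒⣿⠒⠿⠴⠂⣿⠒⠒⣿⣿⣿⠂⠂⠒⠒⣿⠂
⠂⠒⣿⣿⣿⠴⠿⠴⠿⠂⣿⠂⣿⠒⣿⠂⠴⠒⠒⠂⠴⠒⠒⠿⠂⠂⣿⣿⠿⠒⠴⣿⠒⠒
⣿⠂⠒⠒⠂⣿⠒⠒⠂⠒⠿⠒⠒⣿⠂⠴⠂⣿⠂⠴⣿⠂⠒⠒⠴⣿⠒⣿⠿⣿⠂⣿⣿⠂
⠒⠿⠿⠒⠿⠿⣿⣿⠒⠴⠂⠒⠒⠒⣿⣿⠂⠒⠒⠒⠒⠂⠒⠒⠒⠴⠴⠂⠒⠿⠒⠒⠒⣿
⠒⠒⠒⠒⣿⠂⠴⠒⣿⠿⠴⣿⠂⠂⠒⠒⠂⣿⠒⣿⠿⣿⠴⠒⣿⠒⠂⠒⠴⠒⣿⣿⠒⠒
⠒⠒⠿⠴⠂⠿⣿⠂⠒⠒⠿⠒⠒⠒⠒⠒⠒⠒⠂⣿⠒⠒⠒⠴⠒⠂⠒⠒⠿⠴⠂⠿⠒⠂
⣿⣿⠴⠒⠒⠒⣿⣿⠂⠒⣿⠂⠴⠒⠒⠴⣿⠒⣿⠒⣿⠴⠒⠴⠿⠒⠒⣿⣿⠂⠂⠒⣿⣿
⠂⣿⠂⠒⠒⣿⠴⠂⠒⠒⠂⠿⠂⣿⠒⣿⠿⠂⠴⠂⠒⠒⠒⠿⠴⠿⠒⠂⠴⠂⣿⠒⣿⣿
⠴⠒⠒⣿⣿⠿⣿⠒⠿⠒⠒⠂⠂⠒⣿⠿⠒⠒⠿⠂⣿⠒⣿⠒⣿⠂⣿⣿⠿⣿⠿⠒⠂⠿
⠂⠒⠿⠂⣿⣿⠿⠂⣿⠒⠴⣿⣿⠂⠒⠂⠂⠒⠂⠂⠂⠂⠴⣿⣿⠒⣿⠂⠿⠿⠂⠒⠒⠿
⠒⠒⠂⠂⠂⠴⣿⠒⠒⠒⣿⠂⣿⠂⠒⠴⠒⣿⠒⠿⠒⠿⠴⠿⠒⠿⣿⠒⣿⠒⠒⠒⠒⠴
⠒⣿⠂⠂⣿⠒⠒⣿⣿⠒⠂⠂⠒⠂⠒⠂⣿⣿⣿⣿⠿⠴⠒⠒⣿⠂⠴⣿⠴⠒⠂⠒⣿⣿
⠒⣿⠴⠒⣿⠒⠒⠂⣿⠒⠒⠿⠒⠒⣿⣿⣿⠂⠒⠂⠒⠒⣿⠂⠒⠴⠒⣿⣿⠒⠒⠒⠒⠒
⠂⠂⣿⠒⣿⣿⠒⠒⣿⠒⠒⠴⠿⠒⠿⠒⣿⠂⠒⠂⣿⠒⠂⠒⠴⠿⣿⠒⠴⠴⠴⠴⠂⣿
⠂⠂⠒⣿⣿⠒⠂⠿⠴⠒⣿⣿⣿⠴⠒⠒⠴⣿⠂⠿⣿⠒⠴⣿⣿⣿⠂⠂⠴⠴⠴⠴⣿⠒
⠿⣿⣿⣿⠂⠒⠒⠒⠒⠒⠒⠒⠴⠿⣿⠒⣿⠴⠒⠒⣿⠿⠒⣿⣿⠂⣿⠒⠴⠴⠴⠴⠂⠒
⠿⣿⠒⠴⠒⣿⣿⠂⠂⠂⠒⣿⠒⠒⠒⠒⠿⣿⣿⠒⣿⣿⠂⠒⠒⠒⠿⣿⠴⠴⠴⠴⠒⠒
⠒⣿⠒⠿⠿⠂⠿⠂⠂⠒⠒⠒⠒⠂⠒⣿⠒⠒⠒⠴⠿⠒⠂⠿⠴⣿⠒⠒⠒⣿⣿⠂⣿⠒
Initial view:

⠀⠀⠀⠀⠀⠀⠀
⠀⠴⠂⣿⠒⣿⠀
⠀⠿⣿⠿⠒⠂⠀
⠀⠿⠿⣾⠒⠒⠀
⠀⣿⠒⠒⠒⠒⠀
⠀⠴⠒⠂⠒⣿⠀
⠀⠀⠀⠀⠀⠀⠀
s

⠀⠴⠂⣿⠒⣿⠀
⠀⠿⣿⠿⠒⠂⠀
⠀⠿⠿⠂⠒⠒⠀
⠀⣿⠒⣾⠒⠒⠀
⠀⠴⠒⠂⠒⣿⠀
⠀⣿⠒⠒⠒⠒⠀
⠀⠀⠀⠀⠀⠀⠀

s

⠀⠿⣿⠿⠒⠂⠀
⠀⠿⠿⠂⠒⠒⠀
⠀⣿⠒⠒⠒⠒⠀
⠀⠴⠒⣾⠒⣿⠀
⠀⣿⠒⠒⠒⠒⠀
⠀⠴⠴⠴⠴⠂⠀
⠀⠀⠀⠀⠀⠀⠀

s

⠀⠿⠿⠂⠒⠒⠀
⠀⣿⠒⠒⠒⠒⠀
⠀⠴⠒⠂⠒⣿⠀
⠀⣿⠒⣾⠒⠒⠀
⠀⠴⠴⠴⠴⠂⠀
⠀⠴⠴⠴⠴⣿⠀
⠀⠀⠀⠀⠀⠀⠀

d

⠿⠿⠂⠒⠒⠀⠿
⣿⠒⠒⠒⠒⠴⠿
⠴⠒⠂⠒⣿⣿⠿
⣿⠒⠒⣾⠒⠒⠿
⠴⠴⠴⠴⠂⣿⠿
⠴⠴⠴⠴⣿⠒⠿
⠀⠀⠀⠀⠀⠀⠿

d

⠿⠂⠒⠒⠀⠿⠿
⠒⠒⠒⠒⠴⠿⠿
⠒⠂⠒⣿⣿⠿⠿
⠒⠒⠒⣾⠒⠿⠿
⠴⠴⠴⠂⣿⠿⠿
⠴⠴⠴⣿⠒⠿⠿
⠀⠀⠀⠀⠀⠿⠿

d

⠂⠒⠒⠀⠿⠿⠿
⠒⠒⠒⠴⠿⠿⠿
⠂⠒⣿⣿⠿⠿⠿
⠒⠒⠒⣾⠿⠿⠿
⠴⠴⠂⣿⠿⠿⠿
⠴⠴⣿⠒⠿⠿⠿
⠀⠀⠀⠀⠿⠿⠿

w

⠿⠒⠂⠀⠿⠿⠿
⠂⠒⠒⠿⠿⠿⠿
⠒⠒⠒⠴⠿⠿⠿
⠂⠒⣿⣾⠿⠿⠿
⠒⠒⠒⠒⠿⠿⠿
⠴⠴⠂⣿⠿⠿⠿
⠴⠴⣿⠒⠿⠿⠿

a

⣿⠿⠒⠂⠀⠿⠿
⠿⠂⠒⠒⠿⠿⠿
⠒⠒⠒⠒⠴⠿⠿
⠒⠂⠒⣾⣿⠿⠿
⠒⠒⠒⠒⠒⠿⠿
⠴⠴⠴⠂⣿⠿⠿
⠴⠴⠴⣿⠒⠿⠿

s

⠿⠂⠒⠒⠿⠿⠿
⠒⠒⠒⠒⠴⠿⠿
⠒⠂⠒⣿⣿⠿⠿
⠒⠒⠒⣾⠒⠿⠿
⠴⠴⠴⠂⣿⠿⠿
⠴⠴⠴⣿⠒⠿⠿
⠀⠀⠀⠀⠀⠿⠿

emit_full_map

⠴⠂⣿⠒⣿⠀
⠿⣿⠿⠒⠂⠀
⠿⠿⠂⠒⠒⠿
⣿⠒⠒⠒⠒⠴
⠴⠒⠂⠒⣿⣿
⣿⠒⠒⠒⣾⠒
⠴⠴⠴⠴⠂⣿
⠴⠴⠴⠴⣿⠒

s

⠒⠒⠒⠒⠴⠿⠿
⠒⠂⠒⣿⣿⠿⠿
⠒⠒⠒⠒⠒⠿⠿
⠴⠴⠴⣾⣿⠿⠿
⠴⠴⠴⣿⠒⠿⠿
⠀⠴⠴⠂⠒⠿⠿
⠀⠀⠀⠀⠀⠿⠿

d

⠒⠒⠒⠴⠿⠿⠿
⠂⠒⣿⣿⠿⠿⠿
⠒⠒⠒⠒⠿⠿⠿
⠴⠴⠂⣾⠿⠿⠿
⠴⠴⣿⠒⠿⠿⠿
⠴⠴⠂⠒⠿⠿⠿
⠀⠀⠀⠀⠿⠿⠿

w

⠂⠒⠒⠿⠿⠿⠿
⠒⠒⠒⠴⠿⠿⠿
⠂⠒⣿⣿⠿⠿⠿
⠒⠒⠒⣾⠿⠿⠿
⠴⠴⠂⣿⠿⠿⠿
⠴⠴⣿⠒⠿⠿⠿
⠴⠴⠂⠒⠿⠿⠿

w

⠿⠒⠂⠀⠿⠿⠿
⠂⠒⠒⠿⠿⠿⠿
⠒⠒⠒⠴⠿⠿⠿
⠂⠒⣿⣾⠿⠿⠿
⠒⠒⠒⠒⠿⠿⠿
⠴⠴⠂⣿⠿⠿⠿
⠴⠴⣿⠒⠿⠿⠿

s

⠂⠒⠒⠿⠿⠿⠿
⠒⠒⠒⠴⠿⠿⠿
⠂⠒⣿⣿⠿⠿⠿
⠒⠒⠒⣾⠿⠿⠿
⠴⠴⠂⣿⠿⠿⠿
⠴⠴⣿⠒⠿⠿⠿
⠴⠴⠂⠒⠿⠿⠿


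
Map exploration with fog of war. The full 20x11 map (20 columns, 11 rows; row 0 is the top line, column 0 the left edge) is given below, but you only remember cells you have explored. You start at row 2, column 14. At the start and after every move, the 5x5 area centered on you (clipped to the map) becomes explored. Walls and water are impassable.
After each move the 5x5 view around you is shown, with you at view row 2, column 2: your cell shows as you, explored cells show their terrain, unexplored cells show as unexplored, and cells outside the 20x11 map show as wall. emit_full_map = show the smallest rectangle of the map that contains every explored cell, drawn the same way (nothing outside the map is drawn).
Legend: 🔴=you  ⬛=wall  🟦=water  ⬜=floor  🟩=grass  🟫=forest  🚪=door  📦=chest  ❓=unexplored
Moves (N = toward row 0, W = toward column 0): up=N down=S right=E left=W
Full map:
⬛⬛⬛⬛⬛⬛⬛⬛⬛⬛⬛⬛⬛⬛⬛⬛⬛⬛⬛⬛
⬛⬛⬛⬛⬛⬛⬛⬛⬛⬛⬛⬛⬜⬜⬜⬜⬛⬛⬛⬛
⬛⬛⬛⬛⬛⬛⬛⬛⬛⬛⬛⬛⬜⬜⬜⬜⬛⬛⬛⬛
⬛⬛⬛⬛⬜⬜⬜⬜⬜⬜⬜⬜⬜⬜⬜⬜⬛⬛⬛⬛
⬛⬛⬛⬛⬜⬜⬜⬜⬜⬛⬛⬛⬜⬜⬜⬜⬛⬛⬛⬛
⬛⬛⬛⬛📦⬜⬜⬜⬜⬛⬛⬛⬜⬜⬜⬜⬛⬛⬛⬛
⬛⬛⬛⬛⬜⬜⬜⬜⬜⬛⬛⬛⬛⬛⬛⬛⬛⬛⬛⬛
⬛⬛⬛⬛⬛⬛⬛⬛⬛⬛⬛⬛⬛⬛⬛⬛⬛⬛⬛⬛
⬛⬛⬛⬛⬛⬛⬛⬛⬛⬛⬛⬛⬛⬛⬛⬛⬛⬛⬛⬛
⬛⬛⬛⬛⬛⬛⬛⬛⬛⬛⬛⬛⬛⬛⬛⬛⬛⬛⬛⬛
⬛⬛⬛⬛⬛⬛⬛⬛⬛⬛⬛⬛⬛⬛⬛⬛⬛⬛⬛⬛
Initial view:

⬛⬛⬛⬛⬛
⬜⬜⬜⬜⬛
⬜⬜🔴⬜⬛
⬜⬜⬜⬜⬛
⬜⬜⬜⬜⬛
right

⬛⬛⬛⬛⬛
⬜⬜⬜⬛⬛
⬜⬜🔴⬛⬛
⬜⬜⬜⬛⬛
⬜⬜⬜⬛⬛

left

⬛⬛⬛⬛⬛
⬜⬜⬜⬜⬛
⬜⬜🔴⬜⬛
⬜⬜⬜⬜⬛
⬜⬜⬜⬜⬛

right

⬛⬛⬛⬛⬛
⬜⬜⬜⬛⬛
⬜⬜🔴⬛⬛
⬜⬜⬜⬛⬛
⬜⬜⬜⬛⬛

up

⬛⬛⬛⬛⬛
⬛⬛⬛⬛⬛
⬜⬜🔴⬛⬛
⬜⬜⬜⬛⬛
⬜⬜⬜⬛⬛

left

⬛⬛⬛⬛⬛
⬛⬛⬛⬛⬛
⬜⬜🔴⬜⬛
⬜⬜⬜⬜⬛
⬜⬜⬜⬜⬛

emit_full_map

⬛⬛⬛⬛⬛⬛
⬜⬜🔴⬜⬛⬛
⬜⬜⬜⬜⬛⬛
⬜⬜⬜⬜⬛⬛
⬜⬜⬜⬜⬛⬛

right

⬛⬛⬛⬛⬛
⬛⬛⬛⬛⬛
⬜⬜🔴⬛⬛
⬜⬜⬜⬛⬛
⬜⬜⬜⬛⬛


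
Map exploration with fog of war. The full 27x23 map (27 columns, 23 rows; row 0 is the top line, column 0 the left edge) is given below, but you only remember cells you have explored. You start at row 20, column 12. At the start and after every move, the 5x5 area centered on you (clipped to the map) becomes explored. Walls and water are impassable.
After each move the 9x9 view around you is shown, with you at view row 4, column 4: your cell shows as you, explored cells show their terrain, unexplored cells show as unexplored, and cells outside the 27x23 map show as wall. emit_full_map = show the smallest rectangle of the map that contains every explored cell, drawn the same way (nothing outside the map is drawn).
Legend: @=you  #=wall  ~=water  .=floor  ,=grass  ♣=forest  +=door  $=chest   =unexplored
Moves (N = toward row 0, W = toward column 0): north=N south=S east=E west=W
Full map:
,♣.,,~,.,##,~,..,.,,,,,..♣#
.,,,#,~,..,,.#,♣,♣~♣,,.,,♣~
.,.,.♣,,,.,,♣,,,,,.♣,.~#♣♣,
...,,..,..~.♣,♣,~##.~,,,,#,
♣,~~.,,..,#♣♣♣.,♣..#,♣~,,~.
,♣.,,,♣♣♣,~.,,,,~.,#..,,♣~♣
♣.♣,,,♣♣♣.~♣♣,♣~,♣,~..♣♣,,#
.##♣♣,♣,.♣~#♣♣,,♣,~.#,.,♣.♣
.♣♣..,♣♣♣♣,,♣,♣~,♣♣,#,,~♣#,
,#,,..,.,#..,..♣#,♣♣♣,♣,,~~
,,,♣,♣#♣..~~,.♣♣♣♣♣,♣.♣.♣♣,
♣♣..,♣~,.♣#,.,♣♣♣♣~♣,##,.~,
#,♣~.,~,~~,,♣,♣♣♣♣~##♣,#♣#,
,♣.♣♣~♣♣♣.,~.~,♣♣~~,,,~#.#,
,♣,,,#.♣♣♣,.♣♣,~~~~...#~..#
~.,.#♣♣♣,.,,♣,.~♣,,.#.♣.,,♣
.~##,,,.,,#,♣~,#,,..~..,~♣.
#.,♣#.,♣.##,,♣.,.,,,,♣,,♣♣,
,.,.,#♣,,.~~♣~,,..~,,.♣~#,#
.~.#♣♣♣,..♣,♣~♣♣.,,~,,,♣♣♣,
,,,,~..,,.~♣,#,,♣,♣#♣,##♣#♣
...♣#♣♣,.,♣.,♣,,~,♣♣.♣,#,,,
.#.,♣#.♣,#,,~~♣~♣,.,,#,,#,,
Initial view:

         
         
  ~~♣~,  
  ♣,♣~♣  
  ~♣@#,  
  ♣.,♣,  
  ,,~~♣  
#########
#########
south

         
  ~~♣~,  
  ♣,♣~♣  
  ~♣,#,  
  ♣.@♣,  
  ,,~~♣  
#########
#########
#########

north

         
         
  ~~♣~,  
  ♣,♣~♣  
  ~♣@#,  
  ♣.,♣,  
  ,,~~♣  
#########
#########

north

         
         
  #,,♣.  
  ~~♣~,  
  ♣,@~♣  
  ~♣,#,  
  ♣.,♣,  
  ,,~~♣  
#########

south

         
  #,,♣.  
  ~~♣~,  
  ♣,♣~♣  
  ~♣@#,  
  ♣.,♣,  
  ,,~~♣  
#########
#########

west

         
   #,,♣. 
  .~~♣~, 
  .♣,♣~♣ 
  .~@,#, 
  ,♣.,♣, 
  #,,~~♣ 
#########
#########

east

         
  #,,♣.  
 .~~♣~,  
 .♣,♣~♣  
 .~♣@#,  
 ,♣.,♣,  
 #,,~~♣  
#########
#########

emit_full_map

 #,,♣.
.~~♣~,
.♣,♣~♣
.~♣@#,
,♣.,♣,
#,,~~♣

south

  #,,♣.  
 .~~♣~,  
 .♣,♣~♣  
 .~♣,#,  
 ,♣.@♣,  
 #,,~~♣  
#########
#########
#########

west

   #,,♣. 
  .~~♣~, 
  .♣,♣~♣ 
  .~♣,#, 
  ,♣@,♣, 
  #,,~~♣ 
#########
#########
#########

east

  #,,♣.  
 .~~♣~,  
 .♣,♣~♣  
 .~♣,#,  
 ,♣.@♣,  
 #,,~~♣  
#########
#########
#########

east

 #,,♣.   
.~~♣~,   
.♣,♣~♣♣  
.~♣,#,,  
,♣.,@,,  
#,,~~♣~  
#########
#########
#########

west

  #,,♣.  
 .~~♣~,  
 .♣,♣~♣♣ 
 .~♣,#,, 
 ,♣.@♣,, 
 #,,~~♣~ 
#########
#########
#########

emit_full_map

 #,,♣. 
.~~♣~, 
.♣,♣~♣♣
.~♣,#,,
,♣.@♣,,
#,,~~♣~

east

 #,,♣.   
.~~♣~,   
.♣,♣~♣♣  
.~♣,#,,  
,♣.,@,,  
#,,~~♣~  
#########
#########
#########

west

  #,,♣.  
 .~~♣~,  
 .♣,♣~♣♣ 
 .~♣,#,, 
 ,♣.@♣,, 
 #,,~~♣~ 
#########
#########
#########
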